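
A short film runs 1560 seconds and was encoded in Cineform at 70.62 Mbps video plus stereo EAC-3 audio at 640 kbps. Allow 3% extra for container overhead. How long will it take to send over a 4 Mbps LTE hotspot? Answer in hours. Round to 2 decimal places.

Audio: 640 kbps = 0.640 Mbps.
Total bitrate: 71.260 Mbps.
File: 71.260 Mbps × 1560 s = 111165.6 Mb.
With 3% container overhead: ×1.03. → 114500.6 Mb.
At 4 Mbps: 114500.6 / 4 = 28625.1 s ≈ 7.95 hours.

7.95 hours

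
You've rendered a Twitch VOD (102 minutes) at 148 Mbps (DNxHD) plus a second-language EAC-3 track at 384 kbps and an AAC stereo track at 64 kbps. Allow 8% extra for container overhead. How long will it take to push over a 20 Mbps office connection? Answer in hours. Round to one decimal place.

102 min = 6120 s
Audio total: 384 + 64 = 448 kbps = 0.448 Mbps.
Total bitrate: 148.448 Mbps.
File: 148.448 Mbps × 6120 s = 908501.8 Mb.
With 8% container overhead: ×1.08. → 981181.9 Mb.
At 20 Mbps: 981181.9 / 20 = 49059.1 s ≈ 13.6 hours.

13.6 hours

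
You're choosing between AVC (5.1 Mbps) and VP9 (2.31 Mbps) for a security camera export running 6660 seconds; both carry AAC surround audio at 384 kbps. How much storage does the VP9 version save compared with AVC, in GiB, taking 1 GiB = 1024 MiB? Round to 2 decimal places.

Audio: 384 kbps = 0.384 Mbps.
AVC: 5.484 Mbps × 6660 s = 36523.4 Mb = 4.252 GiB.
VP9: 2.694 Mbps × 6660 s = 17942.0 Mb = 2.089 GiB.
Saving: 4.252 − 2.089 = 2.163 GiB.

2.16 GiB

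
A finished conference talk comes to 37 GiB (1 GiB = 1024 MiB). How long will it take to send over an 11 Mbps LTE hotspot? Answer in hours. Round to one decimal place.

File: 37 GiB = 317827.6 Mb.
At 11 Mbps: 317827.6 / 11 = 28893.4 s ≈ 8.03 hours.

8.0 hours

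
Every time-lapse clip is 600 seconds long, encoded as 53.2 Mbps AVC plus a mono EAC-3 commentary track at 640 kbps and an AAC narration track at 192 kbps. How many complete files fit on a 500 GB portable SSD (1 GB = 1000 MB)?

Audio total: 640 + 192 = 832 kbps = 0.832 Mbps.
Total bitrate: 54.032 Mbps.
Per item: 54.032 Mbps × 600 s = 32,419 Mb = 4,052 MB.
Capacity: 500 GB = 4,000,000 Mb; 123.38 items → 123 complete.

123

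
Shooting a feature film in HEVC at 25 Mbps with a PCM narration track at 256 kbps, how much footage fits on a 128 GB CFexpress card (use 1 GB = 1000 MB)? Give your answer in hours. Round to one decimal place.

11.3 hours

Audio: 256 kbps = 0.256 Mbps.
Total bitrate: 25 + 0.256 = 25.256 Mbps.
Capacity: 128 GB = 1,024,000 Mb.
Recording time: 1,024,000 / 25.256 = 40,545 s ≈ 11.3 hours.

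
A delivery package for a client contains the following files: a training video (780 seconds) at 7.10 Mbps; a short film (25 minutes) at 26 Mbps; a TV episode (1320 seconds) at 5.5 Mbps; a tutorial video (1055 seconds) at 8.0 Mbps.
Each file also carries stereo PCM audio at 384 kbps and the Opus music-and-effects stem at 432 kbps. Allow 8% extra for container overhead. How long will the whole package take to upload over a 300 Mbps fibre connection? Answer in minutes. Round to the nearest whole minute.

Audio total: 384 + 432 = 816 kbps = 0.816 Mbps.
training video: 7.916 Mbps × 780 s × 1.08 = 6668.4 Mb
short film: 26.816 Mbps × 1500 s × 1.08 = 43441.9 Mb
TV episode: 6.316 Mbps × 1320 s × 1.08 = 9004.1 Mb
tutorial video: 8.816 Mbps × 1055 s × 1.08 = 10045.0 Mb
Total: 69159.4 Mb = 8644.9 MB.
At 300 Mbps: 69159.4 / 300 = 231 s ≈ 3.84 minutes.

4 minutes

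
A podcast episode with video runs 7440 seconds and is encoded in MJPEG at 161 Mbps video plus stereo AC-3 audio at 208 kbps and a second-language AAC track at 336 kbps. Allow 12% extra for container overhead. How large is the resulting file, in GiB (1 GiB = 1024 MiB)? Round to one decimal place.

Audio total: 208 + 336 = 544 kbps = 0.544 Mbps.
Total bitrate: 161 + 0.544 = 161.544 Mbps.
Stream data: 161.544 Mbps × 7440 s = 1201887.4 Mb.
With 12% container overhead: ×1.12.
1,346,114 Mb = 168,264,230,400 bytes ÷ 1,073,741,824 = 156.7 GiB.

156.7 GiB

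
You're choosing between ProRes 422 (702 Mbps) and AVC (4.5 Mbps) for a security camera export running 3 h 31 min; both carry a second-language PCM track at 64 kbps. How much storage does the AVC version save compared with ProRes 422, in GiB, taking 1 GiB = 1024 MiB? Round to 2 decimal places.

3 h 31 min = 211 min = 12660 s
Audio: 64 kbps = 0.064 Mbps.
ProRes 422: 702.064 Mbps × 12660 s = 8888130.2 Mb = 1034.715 GiB.
AVC: 4.564 Mbps × 12660 s = 57780.2 Mb = 6.727 GiB.
Saving: 1034.715 − 6.727 = 1027.988 GiB.

1027.99 GiB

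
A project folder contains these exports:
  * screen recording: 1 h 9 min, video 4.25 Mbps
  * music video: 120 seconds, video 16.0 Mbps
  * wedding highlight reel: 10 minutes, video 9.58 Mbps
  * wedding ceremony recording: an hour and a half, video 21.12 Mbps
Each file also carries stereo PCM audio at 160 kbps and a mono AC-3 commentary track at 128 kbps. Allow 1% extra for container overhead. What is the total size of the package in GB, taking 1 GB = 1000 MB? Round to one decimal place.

Audio total: 160 + 128 = 288 kbps = 0.288 Mbps.
screen recording: 4.538 Mbps × 4140 s × 1.01 = 18975.2 Mb
music video: 16.288 Mbps × 120 s × 1.01 = 1974.1 Mb
wedding highlight reel: 9.868 Mbps × 600 s × 1.01 = 5980.0 Mb
wedding ceremony recording: 21.408 Mbps × 5400 s × 1.01 = 116759.2 Mb
Total: 143688.5 Mb = 17961.1 MB.
= 17.96 GB.

18.0 GB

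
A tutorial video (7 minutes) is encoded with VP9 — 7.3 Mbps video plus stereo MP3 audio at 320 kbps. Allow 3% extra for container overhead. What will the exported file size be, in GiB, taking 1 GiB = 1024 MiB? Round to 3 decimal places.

0.384 GiB

7 min = 420 s
Audio: 320 kbps = 0.320 Mbps.
Total bitrate: 7.3 + 0.320 = 7.620 Mbps.
Stream data: 7.620 Mbps × 420 s = 3200.4 Mb.
With 3% container overhead: ×1.03.
3,296 Mb = 412,051,500 bytes ÷ 1,073,741,824 = 0.3838 GiB.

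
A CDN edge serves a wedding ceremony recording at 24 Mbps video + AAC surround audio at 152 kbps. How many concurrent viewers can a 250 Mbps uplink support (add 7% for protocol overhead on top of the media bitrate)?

9

Audio: 152 kbps = 0.152 Mbps.
Per-viewer media rate: 24.152 Mbps.
On the wire with 7% overhead: 25.843 Mbps.
250 Mbps = 250.0 Mbps; 250.0 / 25.843 = 9.67 → 9 viewers.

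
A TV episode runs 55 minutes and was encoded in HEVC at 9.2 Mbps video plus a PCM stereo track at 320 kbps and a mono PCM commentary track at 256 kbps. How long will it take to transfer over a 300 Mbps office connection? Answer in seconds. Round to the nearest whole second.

108 seconds

55 min = 3300 s
Audio total: 320 + 256 = 576 kbps = 0.576 Mbps.
Total bitrate: 9.776 Mbps.
File: 9.776 Mbps × 3300 s = 32260.8 Mb.
At 300 Mbps: 32260.8 / 300 = 107.5 s ≈ 108 seconds.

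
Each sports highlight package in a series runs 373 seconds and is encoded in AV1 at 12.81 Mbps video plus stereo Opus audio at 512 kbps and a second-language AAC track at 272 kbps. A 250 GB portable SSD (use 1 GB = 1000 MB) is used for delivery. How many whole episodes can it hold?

394

Audio total: 512 + 272 = 784 kbps = 0.784 Mbps.
Total bitrate: 13.594 Mbps.
Per item: 13.594 Mbps × 373 s = 5,071 Mb = 633.8 MB.
Capacity: 250 GB = 2,000,000 Mb; 394.43 items → 394 complete.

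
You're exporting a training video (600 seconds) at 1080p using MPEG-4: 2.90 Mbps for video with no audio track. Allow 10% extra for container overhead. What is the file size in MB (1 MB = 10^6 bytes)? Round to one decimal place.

Total bitrate: 2.90 Mbps.
Stream data: 2.900 Mbps × 600 s = 1740.0 Mb.
With 10% container overhead: ×1.10.
1,914 Mb ÷ 8 = 239.2 MB → 239.2 MB.

239.3 MB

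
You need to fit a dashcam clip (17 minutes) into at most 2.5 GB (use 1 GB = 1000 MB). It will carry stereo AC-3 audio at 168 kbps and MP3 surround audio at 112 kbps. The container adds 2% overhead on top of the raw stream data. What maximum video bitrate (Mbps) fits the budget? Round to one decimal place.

18.9 Mbps

Budget: 2.5 GB = 20000.0 Mb.
Stream payload after overhead: 20000.0 / 1.02 = 19607.8 Mb.
17 min = 1020 s
Total bitrate budget: 19607.8 Mb / 1020 s = 19.223 Mbps.
Audio total: 168 + 112 = 280 kbps = 0.280 Mbps.
Video: 19.223 − 0.280 = 18.943 Mbps.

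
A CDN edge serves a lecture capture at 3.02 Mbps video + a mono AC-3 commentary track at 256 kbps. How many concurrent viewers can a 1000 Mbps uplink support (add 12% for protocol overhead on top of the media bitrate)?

272

Audio: 256 kbps = 0.256 Mbps.
Per-viewer media rate: 3.276 Mbps.
On the wire with 12% overhead: 3.669 Mbps.
1000 Mbps = 1,000 Mbps; 1,000 / 3.669 = 272.54 → 272 viewers.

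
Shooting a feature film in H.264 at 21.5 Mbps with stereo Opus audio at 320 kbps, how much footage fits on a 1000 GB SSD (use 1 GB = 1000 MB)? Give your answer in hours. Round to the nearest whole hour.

Audio: 320 kbps = 0.320 Mbps.
Total bitrate: 21.5 + 0.320 = 21.820 Mbps.
Capacity: 1000 GB = 8,000,000 Mb.
Recording time: 8,000,000 / 21.820 = 366,636 s ≈ 102 hours.

102 hours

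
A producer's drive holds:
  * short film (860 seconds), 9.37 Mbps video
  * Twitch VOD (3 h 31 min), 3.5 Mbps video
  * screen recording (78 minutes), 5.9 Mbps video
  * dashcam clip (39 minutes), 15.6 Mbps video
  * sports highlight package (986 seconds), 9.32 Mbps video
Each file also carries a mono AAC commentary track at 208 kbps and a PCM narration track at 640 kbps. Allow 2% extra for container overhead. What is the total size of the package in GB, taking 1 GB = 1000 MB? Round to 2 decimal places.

18.35 GB

Audio total: 208 + 640 = 848 kbps = 0.848 Mbps.
short film: 10.218 Mbps × 860 s × 1.02 = 8963.2 Mb
Twitch VOD: 4.348 Mbps × 12660 s × 1.02 = 56146.6 Mb
screen recording: 6.748 Mbps × 4680 s × 1.02 = 32212.3 Mb
dashcam clip: 16.448 Mbps × 2340 s × 1.02 = 39258.1 Mb
sports highlight package: 10.168 Mbps × 986 s × 1.02 = 10226.2 Mb
Total: 146806.3 Mb = 18350.8 MB.
= 18.35 GB.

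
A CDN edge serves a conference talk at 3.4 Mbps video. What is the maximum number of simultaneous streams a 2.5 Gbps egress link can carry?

2.5 Gbps = 2,500 Mbps; 2,500 / 3.400 = 735.29 → 735 viewers.

735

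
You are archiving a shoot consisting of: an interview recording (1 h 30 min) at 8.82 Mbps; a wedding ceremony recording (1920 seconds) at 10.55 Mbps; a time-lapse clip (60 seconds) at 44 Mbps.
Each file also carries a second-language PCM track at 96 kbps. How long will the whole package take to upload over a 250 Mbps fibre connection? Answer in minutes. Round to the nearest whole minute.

Audio: 96 kbps = 0.096 Mbps.
interview recording: 8.916 Mbps × 5400 s = 48146.4 Mb
wedding ceremony recording: 10.646 Mbps × 1920 s = 20440.3 Mb
time-lapse clip: 44.096 Mbps × 60 s = 2645.8 Mb
Total: 71232.5 Mb = 8904.1 MB.
At 250 Mbps: 71232.5 / 250 = 285 s ≈ 4.75 minutes.

5 minutes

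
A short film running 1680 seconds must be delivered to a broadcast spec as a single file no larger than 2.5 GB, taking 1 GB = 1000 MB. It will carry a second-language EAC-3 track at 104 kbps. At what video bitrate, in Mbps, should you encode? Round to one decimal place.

11.8 Mbps

Budget: 2.5 GB = 20000.0 Mb.
Total bitrate budget: 20000.0 Mb / 1680 s = 11.905 Mbps.
Audio: 104 kbps = 0.104 Mbps.
Video: 11.905 − 0.104 = 11.801 Mbps.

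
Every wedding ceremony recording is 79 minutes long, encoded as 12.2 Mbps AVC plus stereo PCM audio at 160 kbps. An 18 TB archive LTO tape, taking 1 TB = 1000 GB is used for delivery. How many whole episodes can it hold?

2457

79 min = 4740 s
Audio: 160 kbps = 0.160 Mbps.
Total bitrate: 12.360 Mbps.
Per item: 12.360 Mbps × 4740 s = 58,586 Mb = 7,323 MB.
Capacity: 18 TB = 144,000,000 Mb; 2457.91 items → 2457 complete.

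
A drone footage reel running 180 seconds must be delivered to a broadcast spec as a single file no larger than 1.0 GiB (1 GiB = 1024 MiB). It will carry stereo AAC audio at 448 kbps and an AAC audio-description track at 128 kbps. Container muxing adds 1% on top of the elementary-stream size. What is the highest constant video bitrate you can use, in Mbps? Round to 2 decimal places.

Budget: 1.0 GiB = 8589.9 Mb.
Stream payload after overhead: 8589.9 / 1.01 = 8504.9 Mb.
Total bitrate budget: 8504.9 Mb / 180 s = 47.249 Mbps.
Audio total: 448 + 128 = 576 kbps = 0.576 Mbps.
Video: 47.249 − 0.576 = 46.673 Mbps.

46.67 Mbps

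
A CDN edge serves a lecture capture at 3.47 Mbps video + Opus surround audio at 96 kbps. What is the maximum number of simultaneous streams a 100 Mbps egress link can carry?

Audio: 96 kbps = 0.096 Mbps.
Per-viewer media rate: 3.566 Mbps.
100 Mbps = 100.0 Mbps; 100.0 / 3.566 = 28.04 → 28 viewers.

28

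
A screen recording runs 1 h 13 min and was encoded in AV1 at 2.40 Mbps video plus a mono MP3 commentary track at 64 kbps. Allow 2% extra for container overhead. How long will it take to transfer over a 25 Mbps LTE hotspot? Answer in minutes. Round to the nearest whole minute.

7 minutes

1 h 13 min = 73 min = 4380 s
Audio: 64 kbps = 0.064 Mbps.
Total bitrate: 2.464 Mbps.
File: 2.464 Mbps × 4380 s = 10792.3 Mb.
With 2% container overhead: ×1.02. → 11008.2 Mb.
At 25 Mbps: 11008.2 / 25 = 440.3 s ≈ 7.34 minutes.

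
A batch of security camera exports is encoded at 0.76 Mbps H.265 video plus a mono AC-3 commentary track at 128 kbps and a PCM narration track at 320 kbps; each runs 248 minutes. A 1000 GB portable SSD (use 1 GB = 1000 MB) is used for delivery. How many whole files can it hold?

248 min = 14880 s
Audio total: 128 + 320 = 448 kbps = 0.448 Mbps.
Total bitrate: 1.208 Mbps.
Per item: 1.208 Mbps × 14880 s = 17,975 Mb = 2,247 MB.
Capacity: 1000 GB = 8,000,000 Mb; 445.06 items → 445 complete.

445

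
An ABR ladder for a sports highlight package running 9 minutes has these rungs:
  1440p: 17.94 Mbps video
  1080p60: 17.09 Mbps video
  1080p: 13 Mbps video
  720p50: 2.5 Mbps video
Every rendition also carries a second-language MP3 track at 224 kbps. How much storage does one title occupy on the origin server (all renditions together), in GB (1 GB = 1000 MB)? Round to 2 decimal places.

3.47 GB

9 min = 540 s
Audio: 224 kbps = 0.224 Mbps.
Sum of rendition bitrates: (17.94+0.224) + (17.09+0.224) + (13+0.224) + (2.5+0.224) = 51.426 Mbps.
× 540 s = 27,770 Mb = 3,471 MB = 3.471 GB.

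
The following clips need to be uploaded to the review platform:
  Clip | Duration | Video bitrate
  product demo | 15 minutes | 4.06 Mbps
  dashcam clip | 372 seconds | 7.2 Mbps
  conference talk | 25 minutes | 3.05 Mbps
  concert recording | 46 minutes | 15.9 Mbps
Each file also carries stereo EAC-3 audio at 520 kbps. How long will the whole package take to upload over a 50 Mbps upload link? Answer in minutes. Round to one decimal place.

19.2 minutes

Audio: 520 kbps = 0.520 Mbps.
product demo: 4.580 Mbps × 900 s = 4122.0 Mb
dashcam clip: 7.720 Mbps × 372 s = 2871.8 Mb
conference talk: 3.570 Mbps × 1500 s = 5355.0 Mb
concert recording: 16.420 Mbps × 2760 s = 45319.2 Mb
Total: 57668.0 Mb = 7208.5 MB.
At 50 Mbps: 57668.0 / 50 = 1153 s ≈ 19.2 minutes.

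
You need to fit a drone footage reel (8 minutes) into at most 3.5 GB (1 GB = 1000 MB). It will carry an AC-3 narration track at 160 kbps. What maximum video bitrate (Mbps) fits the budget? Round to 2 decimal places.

Budget: 3.5 GB = 28000.0 Mb.
8 min = 480 s
Total bitrate budget: 28000.0 Mb / 480 s = 58.333 Mbps.
Audio: 160 kbps = 0.160 Mbps.
Video: 58.333 − 0.160 = 58.173 Mbps.

58.17 Mbps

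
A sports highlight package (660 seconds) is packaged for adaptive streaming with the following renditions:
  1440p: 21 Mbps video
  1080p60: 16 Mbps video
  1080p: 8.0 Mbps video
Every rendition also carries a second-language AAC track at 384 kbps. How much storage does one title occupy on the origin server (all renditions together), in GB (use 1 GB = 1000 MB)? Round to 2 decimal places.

Audio: 384 kbps = 0.384 Mbps.
Sum of rendition bitrates: (21+0.384) + (16+0.384) + (8.0+0.384) = 46.152 Mbps.
× 660 s = 30,460 Mb = 3,808 MB = 3.808 GB.

3.81 GB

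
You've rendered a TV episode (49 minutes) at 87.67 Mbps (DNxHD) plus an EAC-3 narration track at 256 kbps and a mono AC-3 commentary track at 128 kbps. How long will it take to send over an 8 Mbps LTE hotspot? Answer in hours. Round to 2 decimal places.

8.99 hours

49 min = 2940 s
Audio total: 256 + 128 = 384 kbps = 0.384 Mbps.
Total bitrate: 88.054 Mbps.
File: 88.054 Mbps × 2940 s = 258878.8 Mb.
At 8 Mbps: 258878.8 / 8 = 32359.8 s ≈ 8.99 hours.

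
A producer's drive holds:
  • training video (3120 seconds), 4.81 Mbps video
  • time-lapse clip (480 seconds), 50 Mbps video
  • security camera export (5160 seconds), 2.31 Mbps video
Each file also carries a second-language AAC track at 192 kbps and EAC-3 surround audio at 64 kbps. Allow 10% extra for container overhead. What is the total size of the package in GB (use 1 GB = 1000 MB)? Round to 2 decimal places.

7.31 GB

Audio total: 192 + 64 = 256 kbps = 0.256 Mbps.
training video: 5.066 Mbps × 3120 s × 1.10 = 17386.5 Mb
time-lapse clip: 50.256 Mbps × 480 s × 1.10 = 26535.2 Mb
security camera export: 2.566 Mbps × 5160 s × 1.10 = 14564.6 Mb
Total: 58486.3 Mb = 7310.8 MB.
= 7.311 GB.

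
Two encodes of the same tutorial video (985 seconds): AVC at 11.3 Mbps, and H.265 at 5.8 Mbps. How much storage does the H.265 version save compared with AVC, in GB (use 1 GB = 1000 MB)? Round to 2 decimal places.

AVC: 11.300 Mbps × 985 s = 11130.5 Mb = 1.391 GB.
H.265: 5.800 Mbps × 985 s = 5713.0 Mb = 0.714 GB.
Saving: 1.391 − 0.714 = 0.677 GB.

0.68 GB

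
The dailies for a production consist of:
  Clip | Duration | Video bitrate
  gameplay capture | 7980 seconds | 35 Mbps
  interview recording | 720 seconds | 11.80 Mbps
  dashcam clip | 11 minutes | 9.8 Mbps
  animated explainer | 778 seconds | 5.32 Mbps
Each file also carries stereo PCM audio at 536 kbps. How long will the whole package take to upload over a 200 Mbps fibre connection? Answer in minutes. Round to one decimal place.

25.3 minutes

Audio: 536 kbps = 0.536 Mbps.
gameplay capture: 35.536 Mbps × 7980 s = 283577.3 Mb
interview recording: 12.336 Mbps × 720 s = 8881.9 Mb
dashcam clip: 10.336 Mbps × 660 s = 6821.8 Mb
animated explainer: 5.856 Mbps × 778 s = 4556.0 Mb
Total: 303836.9 Mb = 37979.6 MB.
At 200 Mbps: 303836.9 / 200 = 1519 s ≈ 25.3 minutes.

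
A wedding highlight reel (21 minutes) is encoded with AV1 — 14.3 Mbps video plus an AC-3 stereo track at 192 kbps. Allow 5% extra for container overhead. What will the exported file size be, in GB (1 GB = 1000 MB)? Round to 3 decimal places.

2.397 GB

21 min = 1260 s
Audio: 192 kbps = 0.192 Mbps.
Total bitrate: 14.3 + 0.192 = 14.492 Mbps.
Stream data: 14.492 Mbps × 1260 s = 18259.9 Mb.
With 5% container overhead: ×1.05.
19,173 Mb ÷ 8 = 2,397 MB → 2.397 GB.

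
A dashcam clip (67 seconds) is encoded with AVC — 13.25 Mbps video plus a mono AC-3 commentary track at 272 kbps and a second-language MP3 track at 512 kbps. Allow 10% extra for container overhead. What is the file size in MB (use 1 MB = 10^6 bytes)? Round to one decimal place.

Audio total: 272 + 512 = 784 kbps = 0.784 Mbps.
Total bitrate: 13.25 + 0.784 = 14.034 Mbps.
Stream data: 14.034 Mbps × 67 s = 940.3 Mb.
With 10% container overhead: ×1.10.
1,034 Mb ÷ 8 = 129.3 MB → 129.3 MB.

129.3 MB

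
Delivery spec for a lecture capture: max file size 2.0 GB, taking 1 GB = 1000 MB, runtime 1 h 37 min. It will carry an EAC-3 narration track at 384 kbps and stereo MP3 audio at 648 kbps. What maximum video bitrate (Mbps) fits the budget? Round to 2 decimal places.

Budget: 2.0 GB = 16000.0 Mb.
1 h 37 min = 97 min = 5820 s
Total bitrate budget: 16000.0 Mb / 5820 s = 2.749 Mbps.
Audio total: 384 + 648 = 1032 kbps = 1.032 Mbps.
Video: 2.749 − 1.032 = 1.717 Mbps.

1.72 Mbps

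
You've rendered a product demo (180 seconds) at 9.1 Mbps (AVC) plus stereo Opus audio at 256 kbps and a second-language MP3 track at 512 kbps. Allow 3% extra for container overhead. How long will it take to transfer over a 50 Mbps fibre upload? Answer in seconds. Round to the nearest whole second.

Audio total: 256 + 512 = 768 kbps = 0.768 Mbps.
Total bitrate: 9.868 Mbps.
File: 9.868 Mbps × 180 s = 1776.2 Mb.
With 3% container overhead: ×1.03. → 1829.5 Mb.
At 50 Mbps: 1829.5 / 50 = 36.6 s ≈ 36.6 seconds.

37 seconds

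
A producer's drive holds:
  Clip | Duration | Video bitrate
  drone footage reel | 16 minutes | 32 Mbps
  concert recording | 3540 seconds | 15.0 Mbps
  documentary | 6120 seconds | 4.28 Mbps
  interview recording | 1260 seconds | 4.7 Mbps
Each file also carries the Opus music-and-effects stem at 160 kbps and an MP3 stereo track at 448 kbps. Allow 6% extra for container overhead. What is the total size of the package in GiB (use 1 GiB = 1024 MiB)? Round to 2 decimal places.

Audio total: 160 + 448 = 608 kbps = 0.608 Mbps.
drone footage reel: 32.608 Mbps × 960 s × 1.06 = 33181.9 Mb
concert recording: 15.608 Mbps × 3540 s × 1.06 = 58567.5 Mb
documentary: 4.888 Mbps × 6120 s × 1.06 = 31709.4 Mb
interview recording: 5.308 Mbps × 1260 s × 1.06 = 7089.4 Mb
Total: 130548.2 Mb = 16318.5 MB.
= 15.20 GiB.

15.20 GiB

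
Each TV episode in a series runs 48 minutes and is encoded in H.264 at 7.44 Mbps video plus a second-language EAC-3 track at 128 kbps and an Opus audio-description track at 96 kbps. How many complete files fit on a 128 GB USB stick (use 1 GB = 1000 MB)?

48 min = 2880 s
Audio total: 128 + 96 = 224 kbps = 0.224 Mbps.
Total bitrate: 7.664 Mbps.
Per item: 7.664 Mbps × 2880 s = 22,072 Mb = 2,759 MB.
Capacity: 128 GB = 1,024,000 Mb; 46.39 items → 46 complete.

46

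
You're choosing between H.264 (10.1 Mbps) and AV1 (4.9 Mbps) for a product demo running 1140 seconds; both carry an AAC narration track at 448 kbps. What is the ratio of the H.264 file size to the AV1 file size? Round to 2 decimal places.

1.97

Audio: 448 kbps = 0.448 Mbps.
H.264: 10.548 Mbps × 1140 s = 12024.7 Mb = 1.503 GB.
AV1: 5.348 Mbps × 1140 s = 6096.7 Mb = 0.762 GB.
Ratio: 1.503 / 0.762 = 1.972.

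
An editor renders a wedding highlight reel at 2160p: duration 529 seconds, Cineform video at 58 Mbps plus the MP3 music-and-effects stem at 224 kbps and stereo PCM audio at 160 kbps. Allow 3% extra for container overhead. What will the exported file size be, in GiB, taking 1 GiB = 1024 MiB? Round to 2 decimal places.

3.70 GiB

Audio total: 224 + 160 = 384 kbps = 0.384 Mbps.
Total bitrate: 58 + 0.384 = 58.384 Mbps.
Stream data: 58.384 Mbps × 529 s = 30885.1 Mb.
With 3% container overhead: ×1.03.
31,812 Mb = 3,976,461,260 bytes ÷ 1,073,741,824 = 3.703 GiB.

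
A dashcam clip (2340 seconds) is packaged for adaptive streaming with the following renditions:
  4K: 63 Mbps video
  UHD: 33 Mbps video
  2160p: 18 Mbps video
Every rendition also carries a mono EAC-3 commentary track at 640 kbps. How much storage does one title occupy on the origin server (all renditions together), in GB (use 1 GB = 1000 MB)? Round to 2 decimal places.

33.91 GB

Audio: 640 kbps = 0.640 Mbps.
Sum of rendition bitrates: (63+0.640) + (33+0.640) + (18+0.640) = 115.920 Mbps.
× 2340 s = 271,253 Mb = 33,907 MB = 33.91 GB.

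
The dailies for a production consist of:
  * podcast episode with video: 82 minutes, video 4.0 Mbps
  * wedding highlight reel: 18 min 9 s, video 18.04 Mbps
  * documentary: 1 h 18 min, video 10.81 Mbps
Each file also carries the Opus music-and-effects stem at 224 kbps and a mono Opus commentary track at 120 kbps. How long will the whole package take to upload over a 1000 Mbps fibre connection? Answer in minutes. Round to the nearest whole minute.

2 minutes

Audio total: 224 + 120 = 344 kbps = 0.344 Mbps.
podcast episode with video: 4.344 Mbps × 4920 s = 21372.5 Mb
wedding highlight reel: 18.384 Mbps × 1089 s = 20020.2 Mb
documentary: 11.154 Mbps × 4680 s = 52200.7 Mb
Total: 93593.4 Mb = 11699.2 MB.
At 1000 Mbps: 93593.4 / 1000 = 94 s ≈ 1.56 minutes.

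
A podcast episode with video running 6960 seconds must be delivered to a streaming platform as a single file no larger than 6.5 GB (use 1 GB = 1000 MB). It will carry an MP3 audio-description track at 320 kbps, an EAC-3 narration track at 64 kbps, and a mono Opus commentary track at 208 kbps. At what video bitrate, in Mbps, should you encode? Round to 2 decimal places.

6.88 Mbps

Budget: 6.5 GB = 52000.0 Mb.
Total bitrate budget: 52000.0 Mb / 6960 s = 7.471 Mbps.
Audio total: 320 + 64 + 208 = 592 kbps = 0.592 Mbps.
Video: 7.471 − 0.592 = 6.879 Mbps.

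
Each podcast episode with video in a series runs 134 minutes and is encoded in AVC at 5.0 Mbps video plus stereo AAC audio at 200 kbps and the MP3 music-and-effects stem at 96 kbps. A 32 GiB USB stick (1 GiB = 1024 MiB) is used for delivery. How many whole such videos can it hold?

6

134 min = 8040 s
Audio total: 200 + 96 = 296 kbps = 0.296 Mbps.
Total bitrate: 5.296 Mbps.
Per item: 5.296 Mbps × 8040 s = 42,580 Mb = 5,322 MB.
Capacity: 32 GiB = 274,878 Mb; 6.46 items → 6 complete.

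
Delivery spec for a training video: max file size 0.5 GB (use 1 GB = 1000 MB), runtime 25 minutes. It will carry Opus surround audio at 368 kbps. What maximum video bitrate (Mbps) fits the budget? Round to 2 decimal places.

2.30 Mbps

Budget: 0.5 GB = 4000.0 Mb.
25 min = 1500 s
Total bitrate budget: 4000.0 Mb / 1500 s = 2.667 Mbps.
Audio: 368 kbps = 0.368 Mbps.
Video: 2.667 − 0.368 = 2.299 Mbps.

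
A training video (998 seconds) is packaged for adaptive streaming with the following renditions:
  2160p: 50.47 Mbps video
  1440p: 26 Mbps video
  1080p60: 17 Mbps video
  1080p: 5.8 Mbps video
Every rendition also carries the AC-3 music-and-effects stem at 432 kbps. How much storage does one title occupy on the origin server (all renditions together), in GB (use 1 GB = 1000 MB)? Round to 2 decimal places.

12.60 GB

Audio: 432 kbps = 0.432 Mbps.
Sum of rendition bitrates: (50.47+0.432) + (26+0.432) + (17+0.432) + (5.8+0.432) = 100.998 Mbps.
× 998 s = 100,796 Mb = 12,600 MB = 12.60 GB.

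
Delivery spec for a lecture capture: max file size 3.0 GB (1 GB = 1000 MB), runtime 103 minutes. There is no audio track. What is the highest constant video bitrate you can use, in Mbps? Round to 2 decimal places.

Budget: 3.0 GB = 24000.0 Mb.
103 min = 6180 s
Total bitrate budget: 24000.0 Mb / 6180 s = 3.883 Mbps.

3.88 Mbps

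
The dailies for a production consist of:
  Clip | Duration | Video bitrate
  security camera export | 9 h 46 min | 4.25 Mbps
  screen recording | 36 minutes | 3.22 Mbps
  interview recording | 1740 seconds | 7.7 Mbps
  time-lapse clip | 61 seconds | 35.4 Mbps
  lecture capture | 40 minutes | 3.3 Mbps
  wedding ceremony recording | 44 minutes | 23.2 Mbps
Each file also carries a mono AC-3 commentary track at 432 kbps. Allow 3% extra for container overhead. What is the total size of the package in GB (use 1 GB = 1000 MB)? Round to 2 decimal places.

Audio: 432 kbps = 0.432 Mbps.
security camera export: 4.682 Mbps × 35160 s × 1.03 = 169557.7 Mb
screen recording: 3.652 Mbps × 2160 s × 1.03 = 8125.0 Mb
interview recording: 8.132 Mbps × 1740 s × 1.03 = 14574.2 Mb
time-lapse clip: 35.832 Mbps × 61 s × 1.03 = 2251.3 Mb
lecture capture: 3.732 Mbps × 2400 s × 1.03 = 9225.5 Mb
wedding ceremony recording: 23.632 Mbps × 2640 s × 1.03 = 64260.1 Mb
Total: 267993.8 Mb = 33499.2 MB.
= 33.50 GB.

33.50 GB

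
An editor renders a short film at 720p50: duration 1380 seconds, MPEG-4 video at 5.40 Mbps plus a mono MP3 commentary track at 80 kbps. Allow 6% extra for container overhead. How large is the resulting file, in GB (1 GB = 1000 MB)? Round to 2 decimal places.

Audio: 80 kbps = 0.080 Mbps.
Total bitrate: 5.40 + 0.080 = 5.480 Mbps.
Stream data: 5.480 Mbps × 1380 s = 7562.4 Mb.
With 6% container overhead: ×1.06.
8,016 Mb ÷ 8 = 1,002 MB → 1.002 GB.

1.00 GB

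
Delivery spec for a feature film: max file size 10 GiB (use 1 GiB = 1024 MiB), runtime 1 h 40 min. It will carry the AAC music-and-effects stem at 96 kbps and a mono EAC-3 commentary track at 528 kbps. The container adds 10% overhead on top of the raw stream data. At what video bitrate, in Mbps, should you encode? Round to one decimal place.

12.4 Mbps

Budget: 10 GiB = 85899.3 Mb.
Stream payload after overhead: 85899.3 / 1.10 = 78090.3 Mb.
1 h 40 min = 100 min = 6000 s
Total bitrate budget: 78090.3 Mb / 6000 s = 13.015 Mbps.
Audio total: 96 + 528 = 624 kbps = 0.624 Mbps.
Video: 13.015 − 0.624 = 12.391 Mbps.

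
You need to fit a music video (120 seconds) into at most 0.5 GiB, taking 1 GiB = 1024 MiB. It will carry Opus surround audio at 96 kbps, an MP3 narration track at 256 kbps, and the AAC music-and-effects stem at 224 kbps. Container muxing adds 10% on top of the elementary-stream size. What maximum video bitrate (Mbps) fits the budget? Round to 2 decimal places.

31.96 Mbps

Budget: 0.5 GiB = 4295.0 Mb.
Stream payload after overhead: 4295.0 / 1.10 = 3904.5 Mb.
Total bitrate budget: 3904.5 Mb / 120 s = 32.538 Mbps.
Audio total: 96 + 256 + 224 = 576 kbps = 0.576 Mbps.
Video: 32.538 − 0.576 = 31.962 Mbps.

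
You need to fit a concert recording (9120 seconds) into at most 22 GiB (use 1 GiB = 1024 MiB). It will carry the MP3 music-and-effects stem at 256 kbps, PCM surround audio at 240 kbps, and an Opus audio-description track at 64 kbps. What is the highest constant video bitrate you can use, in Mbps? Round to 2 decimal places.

Budget: 22 GiB = 188978.6 Mb.
Total bitrate budget: 188978.6 Mb / 9120 s = 20.721 Mbps.
Audio total: 256 + 240 + 64 = 560 kbps = 0.560 Mbps.
Video: 20.721 − 0.560 = 20.161 Mbps.

20.16 Mbps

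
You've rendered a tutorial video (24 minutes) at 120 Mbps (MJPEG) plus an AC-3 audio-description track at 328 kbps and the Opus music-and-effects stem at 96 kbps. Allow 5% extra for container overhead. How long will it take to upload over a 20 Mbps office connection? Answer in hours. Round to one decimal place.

24 min = 1440 s
Audio total: 328 + 96 = 424 kbps = 0.424 Mbps.
Total bitrate: 120.424 Mbps.
File: 120.424 Mbps × 1440 s = 173410.6 Mb.
With 5% container overhead: ×1.05. → 182081.1 Mb.
At 20 Mbps: 182081.1 / 20 = 9104.1 s ≈ 2.53 hours.

2.5 hours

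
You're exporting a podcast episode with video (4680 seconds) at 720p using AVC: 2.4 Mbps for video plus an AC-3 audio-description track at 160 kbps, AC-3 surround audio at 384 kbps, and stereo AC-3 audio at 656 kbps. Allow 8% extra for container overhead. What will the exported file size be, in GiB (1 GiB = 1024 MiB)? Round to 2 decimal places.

2.12 GiB

Audio total: 160 + 384 + 656 = 1200 kbps = 1.200 Mbps.
Total bitrate: 2.4 + 1.200 = 3.600 Mbps.
Stream data: 3.600 Mbps × 4680 s = 16848.0 Mb.
With 8% container overhead: ×1.08.
18,196 Mb = 2,274,480,000 bytes ÷ 1,073,741,824 = 2.118 GiB.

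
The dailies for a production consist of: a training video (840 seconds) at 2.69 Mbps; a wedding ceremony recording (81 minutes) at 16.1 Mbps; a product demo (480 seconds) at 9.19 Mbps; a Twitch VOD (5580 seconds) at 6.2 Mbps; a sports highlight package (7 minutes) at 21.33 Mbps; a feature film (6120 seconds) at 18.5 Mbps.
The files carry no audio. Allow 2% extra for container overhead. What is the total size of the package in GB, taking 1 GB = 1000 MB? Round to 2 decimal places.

30.82 GB

training video: 2.690 Mbps × 840 s × 1.02 = 2304.8 Mb
wedding ceremony recording: 16.100 Mbps × 4860 s × 1.02 = 79810.9 Mb
product demo: 9.190 Mbps × 480 s × 1.02 = 4499.4 Mb
Twitch VOD: 6.200 Mbps × 5580 s × 1.02 = 35287.9 Mb
sports highlight package: 21.330 Mbps × 420 s × 1.02 = 9137.8 Mb
feature film: 18.500 Mbps × 6120 s × 1.02 = 115484.4 Mb
Total: 246525.2 Mb = 30815.7 MB.
= 30.82 GB.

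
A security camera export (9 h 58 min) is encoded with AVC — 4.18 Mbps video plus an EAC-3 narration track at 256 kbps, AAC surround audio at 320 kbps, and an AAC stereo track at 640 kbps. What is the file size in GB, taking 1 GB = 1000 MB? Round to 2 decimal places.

24.20 GB

9 h 58 min = 598 min = 35880 s
Audio total: 256 + 320 + 640 = 1216 kbps = 1.216 Mbps.
Total bitrate: 4.18 + 1.216 = 5.396 Mbps.
Stream data: 5.396 Mbps × 35880 s = 193608.5 Mb.
193,608 Mb ÷ 8 = 24,201 MB → 24.20 GB.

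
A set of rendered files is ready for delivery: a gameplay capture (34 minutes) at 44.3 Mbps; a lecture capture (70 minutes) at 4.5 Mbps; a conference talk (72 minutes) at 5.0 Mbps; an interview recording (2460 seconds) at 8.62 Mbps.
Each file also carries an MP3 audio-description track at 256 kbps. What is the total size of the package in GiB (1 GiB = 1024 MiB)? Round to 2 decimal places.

18.09 GiB

Audio: 256 kbps = 0.256 Mbps.
gameplay capture: 44.556 Mbps × 2040 s = 90894.2 Mb
lecture capture: 4.756 Mbps × 4200 s = 19975.2 Mb
conference talk: 5.256 Mbps × 4320 s = 22705.9 Mb
interview recording: 8.876 Mbps × 2460 s = 21835.0 Mb
Total: 155410.3 Mb = 19426.3 MB.
= 18.09 GiB.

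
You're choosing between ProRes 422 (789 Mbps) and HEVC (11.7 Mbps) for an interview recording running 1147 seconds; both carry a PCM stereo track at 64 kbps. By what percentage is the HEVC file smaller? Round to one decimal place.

Audio: 64 kbps = 0.064 Mbps.
ProRes 422: 789.064 Mbps × 1147 s = 905056.4 Mb = 113.132 GB.
HEVC: 11.764 Mbps × 1147 s = 13493.3 Mb = 1.687 GB.
Reduction: (1 − 1.687/113.132) × 100 = 98.51%.

98.5%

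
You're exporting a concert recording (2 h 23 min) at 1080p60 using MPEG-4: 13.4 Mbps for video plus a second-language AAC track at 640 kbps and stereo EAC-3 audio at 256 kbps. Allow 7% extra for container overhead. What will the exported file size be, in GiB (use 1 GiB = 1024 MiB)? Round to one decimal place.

15.3 GiB

2 h 23 min = 143 min = 8580 s
Audio total: 640 + 256 = 896 kbps = 0.896 Mbps.
Total bitrate: 13.4 + 0.896 = 14.296 Mbps.
Stream data: 14.296 Mbps × 8580 s = 122659.7 Mb.
With 7% container overhead: ×1.07.
131,246 Mb = 16,405,732,200 bytes ÷ 1,073,741,824 = 15.28 GiB.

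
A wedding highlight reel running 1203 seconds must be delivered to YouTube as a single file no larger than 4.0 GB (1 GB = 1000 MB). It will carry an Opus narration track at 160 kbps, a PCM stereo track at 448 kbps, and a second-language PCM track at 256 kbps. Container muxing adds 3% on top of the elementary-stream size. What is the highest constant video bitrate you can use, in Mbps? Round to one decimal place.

25.0 Mbps

Budget: 4.0 GB = 32000.0 Mb.
Stream payload after overhead: 32000.0 / 1.03 = 31068.0 Mb.
Total bitrate budget: 31068.0 Mb / 1203 s = 25.825 Mbps.
Audio total: 160 + 448 + 256 = 864 kbps = 0.864 Mbps.
Video: 25.825 − 0.864 = 24.961 Mbps.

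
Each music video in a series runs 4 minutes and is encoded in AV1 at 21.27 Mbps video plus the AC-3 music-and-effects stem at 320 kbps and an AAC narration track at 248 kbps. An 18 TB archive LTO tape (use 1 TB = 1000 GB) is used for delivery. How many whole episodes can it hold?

4 min = 240 s
Audio total: 320 + 248 = 568 kbps = 0.568 Mbps.
Total bitrate: 21.838 Mbps.
Per item: 21.838 Mbps × 240 s = 5,241 Mb = 655.1 MB.
Capacity: 18 TB = 144,000,000 Mb; 27475.04 items → 27475 complete.

27475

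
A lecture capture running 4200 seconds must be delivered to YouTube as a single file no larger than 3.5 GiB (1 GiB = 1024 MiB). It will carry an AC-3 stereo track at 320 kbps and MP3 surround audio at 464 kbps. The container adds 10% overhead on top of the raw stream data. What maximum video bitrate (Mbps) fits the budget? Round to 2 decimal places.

5.72 Mbps

Budget: 3.5 GiB = 30064.8 Mb.
Stream payload after overhead: 30064.8 / 1.10 = 27331.6 Mb.
Total bitrate budget: 27331.6 Mb / 4200 s = 6.508 Mbps.
Audio total: 320 + 464 = 784 kbps = 0.784 Mbps.
Video: 6.508 − 0.784 = 5.724 Mbps.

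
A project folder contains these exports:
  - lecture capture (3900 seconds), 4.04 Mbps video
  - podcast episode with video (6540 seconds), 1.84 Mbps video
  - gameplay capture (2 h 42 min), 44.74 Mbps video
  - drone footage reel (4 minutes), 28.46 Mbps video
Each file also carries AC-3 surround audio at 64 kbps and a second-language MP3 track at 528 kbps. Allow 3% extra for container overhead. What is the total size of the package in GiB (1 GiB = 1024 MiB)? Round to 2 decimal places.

57.74 GiB

Audio total: 64 + 528 = 592 kbps = 0.592 Mbps.
lecture capture: 4.632 Mbps × 3900 s × 1.03 = 18606.7 Mb
podcast episode with video: 2.432 Mbps × 6540 s × 1.03 = 16382.4 Mb
gameplay capture: 45.332 Mbps × 9720 s × 1.03 = 453845.9 Mb
drone footage reel: 29.052 Mbps × 240 s × 1.03 = 7181.7 Mb
Total: 496016.7 Mb = 62002.1 MB.
= 57.74 GiB.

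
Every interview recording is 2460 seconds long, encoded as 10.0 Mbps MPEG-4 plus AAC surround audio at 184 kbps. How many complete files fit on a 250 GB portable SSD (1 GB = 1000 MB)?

Audio: 184 kbps = 0.184 Mbps.
Total bitrate: 10.184 Mbps.
Per item: 10.184 Mbps × 2460 s = 25,053 Mb = 3,132 MB.
Capacity: 250 GB = 2,000,000 Mb; 79.83 items → 79 complete.

79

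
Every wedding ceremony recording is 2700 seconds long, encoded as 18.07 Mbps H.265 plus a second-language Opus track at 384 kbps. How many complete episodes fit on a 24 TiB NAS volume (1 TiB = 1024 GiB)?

Audio: 384 kbps = 0.384 Mbps.
Total bitrate: 18.454 Mbps.
Per item: 18.454 Mbps × 2700 s = 49,826 Mb = 6,228 MB.
Capacity: 24 TiB = 211,106,233 Mb; 4236.89 items → 4236 complete.

4236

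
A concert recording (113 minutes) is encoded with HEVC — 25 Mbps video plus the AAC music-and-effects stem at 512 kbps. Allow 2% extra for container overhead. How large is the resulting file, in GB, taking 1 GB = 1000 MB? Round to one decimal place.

22.1 GB

113 min = 6780 s
Audio: 512 kbps = 0.512 Mbps.
Total bitrate: 25 + 0.512 = 25.512 Mbps.
Stream data: 25.512 Mbps × 6780 s = 172971.4 Mb.
With 2% container overhead: ×1.02.
176,431 Mb ÷ 8 = 22,054 MB → 22.05 GB.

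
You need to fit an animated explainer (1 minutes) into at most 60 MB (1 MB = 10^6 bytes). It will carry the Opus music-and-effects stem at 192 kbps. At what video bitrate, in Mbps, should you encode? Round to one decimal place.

7.8 Mbps

Budget: 60 MB = 480.0 Mb.
Total bitrate budget: 480.0 Mb / 60 s = 8.000 Mbps.
Audio: 192 kbps = 0.192 Mbps.
Video: 8.000 − 0.192 = 7.808 Mbps.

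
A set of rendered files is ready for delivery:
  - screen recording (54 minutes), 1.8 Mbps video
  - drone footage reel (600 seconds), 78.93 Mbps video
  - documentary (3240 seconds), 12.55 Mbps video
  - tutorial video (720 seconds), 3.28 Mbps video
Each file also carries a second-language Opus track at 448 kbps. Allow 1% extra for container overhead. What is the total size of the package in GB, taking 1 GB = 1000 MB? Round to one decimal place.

12.6 GB

Audio: 448 kbps = 0.448 Mbps.
screen recording: 2.248 Mbps × 3240 s × 1.01 = 7356.4 Mb
drone footage reel: 79.378 Mbps × 600 s × 1.01 = 48103.1 Mb
documentary: 12.998 Mbps × 3240 s × 1.01 = 42534.7 Mb
tutorial video: 3.728 Mbps × 720 s × 1.01 = 2711.0 Mb
Total: 100705.1 Mb = 12588.1 MB.
= 12.59 GB.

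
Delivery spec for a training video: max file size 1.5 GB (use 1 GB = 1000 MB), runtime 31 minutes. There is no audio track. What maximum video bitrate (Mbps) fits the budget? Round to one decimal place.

6.5 Mbps

Budget: 1.5 GB = 12000.0 Mb.
31 min = 1860 s
Total bitrate budget: 12000.0 Mb / 1860 s = 6.452 Mbps.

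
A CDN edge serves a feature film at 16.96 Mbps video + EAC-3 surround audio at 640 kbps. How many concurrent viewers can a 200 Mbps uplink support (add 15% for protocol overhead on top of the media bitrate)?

9

Audio: 640 kbps = 0.640 Mbps.
Per-viewer media rate: 17.600 Mbps.
On the wire with 15% overhead: 20.240 Mbps.
200 Mbps = 200.0 Mbps; 200.0 / 20.240 = 9.88 → 9 viewers.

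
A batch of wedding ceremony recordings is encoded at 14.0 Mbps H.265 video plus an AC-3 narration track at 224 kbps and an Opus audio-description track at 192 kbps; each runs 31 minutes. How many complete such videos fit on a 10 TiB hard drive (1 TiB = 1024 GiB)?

3280

31 min = 1860 s
Audio total: 224 + 192 = 416 kbps = 0.416 Mbps.
Total bitrate: 14.416 Mbps.
Per item: 14.416 Mbps × 1860 s = 26,814 Mb = 3,352 MB.
Capacity: 10 TiB = 87,960,930 Mb; 3280.44 items → 3280 complete.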